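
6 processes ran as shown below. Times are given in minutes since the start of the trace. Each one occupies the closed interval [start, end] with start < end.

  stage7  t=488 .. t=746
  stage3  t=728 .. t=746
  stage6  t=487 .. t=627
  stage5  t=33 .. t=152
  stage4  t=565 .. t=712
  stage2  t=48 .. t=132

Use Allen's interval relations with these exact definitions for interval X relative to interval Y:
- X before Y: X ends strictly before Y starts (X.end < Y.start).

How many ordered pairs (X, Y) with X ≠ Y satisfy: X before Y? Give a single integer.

Checking all 30 ordered pairs for relation 'before'; matching pairs in alphabetical order:
(stage2, stage3): stage2 before stage3 ✓
(stage2, stage4): stage2 before stage4 ✓
(stage2, stage6): stage2 before stage6 ✓
(stage2, stage7): stage2 before stage7 ✓
(stage4, stage3): stage4 before stage3 ✓
(stage5, stage3): stage5 before stage3 ✓
(stage5, stage4): stage5 before stage4 ✓
(stage5, stage6): stage5 before stage6 ✓
(stage5, stage7): stage5 before stage7 ✓
(stage6, stage3): stage6 before stage3 ✓
Count: 10.

10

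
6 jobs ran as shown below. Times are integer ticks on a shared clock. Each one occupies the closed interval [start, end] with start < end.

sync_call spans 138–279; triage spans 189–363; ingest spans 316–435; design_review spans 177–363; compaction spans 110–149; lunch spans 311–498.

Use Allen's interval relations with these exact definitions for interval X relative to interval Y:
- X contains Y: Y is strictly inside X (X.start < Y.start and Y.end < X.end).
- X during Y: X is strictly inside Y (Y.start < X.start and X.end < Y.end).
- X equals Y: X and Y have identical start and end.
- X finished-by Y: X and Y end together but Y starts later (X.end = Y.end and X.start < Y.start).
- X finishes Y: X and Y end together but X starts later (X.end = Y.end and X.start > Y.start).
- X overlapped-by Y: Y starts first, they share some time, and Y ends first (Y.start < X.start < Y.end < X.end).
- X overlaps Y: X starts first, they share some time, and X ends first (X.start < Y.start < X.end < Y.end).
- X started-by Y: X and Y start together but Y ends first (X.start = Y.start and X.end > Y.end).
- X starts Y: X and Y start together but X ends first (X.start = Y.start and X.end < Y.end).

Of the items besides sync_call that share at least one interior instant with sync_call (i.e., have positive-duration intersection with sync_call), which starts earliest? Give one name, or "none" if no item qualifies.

compaction

Target sync_call = [138, 279].
compaction [110, 149] → overlaps → candidate.
design_review [177, 363] → overlapped-by → candidate.
ingest [316, 435] → after → excluded.
lunch [311, 498] → after → excluded.
triage [189, 363] → overlapped-by → candidate.
Among candidates, earliest start is 110 → compaction.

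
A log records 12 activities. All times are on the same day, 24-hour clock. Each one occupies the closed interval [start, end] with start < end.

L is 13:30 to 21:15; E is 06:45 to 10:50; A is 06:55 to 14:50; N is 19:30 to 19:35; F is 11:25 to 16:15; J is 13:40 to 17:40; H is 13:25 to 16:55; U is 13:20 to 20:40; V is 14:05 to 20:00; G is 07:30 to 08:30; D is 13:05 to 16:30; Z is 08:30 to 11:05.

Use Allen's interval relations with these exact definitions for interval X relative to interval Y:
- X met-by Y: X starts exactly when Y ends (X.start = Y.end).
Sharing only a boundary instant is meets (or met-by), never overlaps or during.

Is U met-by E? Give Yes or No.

No

U = [13:20, 20:40], E = [06:45, 10:50].
Actual relation of U to E: after.
Asked whether 'met-by' holds → No.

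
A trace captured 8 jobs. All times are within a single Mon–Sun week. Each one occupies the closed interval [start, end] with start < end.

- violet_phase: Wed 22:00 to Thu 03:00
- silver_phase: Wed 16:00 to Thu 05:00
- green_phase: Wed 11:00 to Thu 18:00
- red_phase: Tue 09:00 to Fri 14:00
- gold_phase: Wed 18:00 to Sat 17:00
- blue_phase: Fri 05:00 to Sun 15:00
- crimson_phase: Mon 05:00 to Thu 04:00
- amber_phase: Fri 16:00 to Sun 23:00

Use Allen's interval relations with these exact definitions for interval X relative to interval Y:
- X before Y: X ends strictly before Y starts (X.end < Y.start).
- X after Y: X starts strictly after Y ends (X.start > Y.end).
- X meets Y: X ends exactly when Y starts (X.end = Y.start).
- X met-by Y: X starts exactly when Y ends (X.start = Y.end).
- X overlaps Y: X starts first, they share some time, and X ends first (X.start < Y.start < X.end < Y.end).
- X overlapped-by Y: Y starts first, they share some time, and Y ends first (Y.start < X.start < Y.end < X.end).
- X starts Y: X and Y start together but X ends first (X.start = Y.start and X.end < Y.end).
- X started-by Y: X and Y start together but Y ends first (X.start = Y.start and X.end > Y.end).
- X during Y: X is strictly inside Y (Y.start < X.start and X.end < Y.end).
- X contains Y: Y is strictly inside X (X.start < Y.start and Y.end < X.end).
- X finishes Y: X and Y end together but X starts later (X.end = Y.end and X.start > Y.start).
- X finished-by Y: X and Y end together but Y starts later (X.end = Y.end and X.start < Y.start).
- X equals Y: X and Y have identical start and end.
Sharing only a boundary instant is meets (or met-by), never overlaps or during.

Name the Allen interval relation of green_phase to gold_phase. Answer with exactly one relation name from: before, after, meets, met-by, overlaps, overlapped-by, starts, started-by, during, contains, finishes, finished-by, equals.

green_phase = [Wed 11:00, Thu 18:00]; gold_phase = [Wed 18:00, Sat 17:00].
Compare endpoints: green_phase.start < gold_phase.start, green_phase.start < gold_phase.end, green_phase.end > gold_phase.start, green_phase.end < gold_phase.end.
That pattern is 'overlaps'.

overlaps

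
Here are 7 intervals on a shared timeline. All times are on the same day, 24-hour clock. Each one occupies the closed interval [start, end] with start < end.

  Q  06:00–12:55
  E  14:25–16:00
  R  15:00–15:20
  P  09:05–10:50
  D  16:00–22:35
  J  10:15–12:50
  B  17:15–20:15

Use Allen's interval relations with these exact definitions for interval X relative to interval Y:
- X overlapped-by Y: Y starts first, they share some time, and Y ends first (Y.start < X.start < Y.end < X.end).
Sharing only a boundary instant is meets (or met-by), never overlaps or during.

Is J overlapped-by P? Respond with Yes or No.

Yes

J = [10:15, 12:50], P = [09:05, 10:50].
Actual relation of J to P: overlapped-by.
Asked whether 'overlapped-by' holds → Yes.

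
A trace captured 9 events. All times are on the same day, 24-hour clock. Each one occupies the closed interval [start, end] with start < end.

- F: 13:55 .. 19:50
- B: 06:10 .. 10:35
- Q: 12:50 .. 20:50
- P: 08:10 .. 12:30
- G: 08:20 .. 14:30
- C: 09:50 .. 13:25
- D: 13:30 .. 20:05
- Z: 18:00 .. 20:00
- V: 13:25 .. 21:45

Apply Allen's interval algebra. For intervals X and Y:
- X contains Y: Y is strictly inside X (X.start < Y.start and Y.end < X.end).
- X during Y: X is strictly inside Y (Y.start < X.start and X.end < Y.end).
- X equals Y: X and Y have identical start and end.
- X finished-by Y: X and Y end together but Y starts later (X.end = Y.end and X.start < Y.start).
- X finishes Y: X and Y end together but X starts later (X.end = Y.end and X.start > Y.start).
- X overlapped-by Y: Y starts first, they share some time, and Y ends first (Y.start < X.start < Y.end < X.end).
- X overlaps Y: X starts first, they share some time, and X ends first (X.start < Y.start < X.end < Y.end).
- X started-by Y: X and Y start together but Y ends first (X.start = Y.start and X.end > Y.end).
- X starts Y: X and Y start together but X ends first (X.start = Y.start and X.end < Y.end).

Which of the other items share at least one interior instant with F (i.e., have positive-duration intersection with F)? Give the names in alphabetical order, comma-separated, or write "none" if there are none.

Target F = [13:55, 19:50].
B [06:10, 10:35] → before → no.
C [09:50, 13:25] → before → no.
D [13:30, 20:05] → contains → yes.
G [08:20, 14:30] → overlaps → yes.
P [08:10, 12:30] → before → no.
Q [12:50, 20:50] → contains → yes.
V [13:25, 21:45] → contains → yes.
Z [18:00, 20:00] → overlapped-by → yes.
Result: D, G, Q, V, Z.

D, G, Q, V, Z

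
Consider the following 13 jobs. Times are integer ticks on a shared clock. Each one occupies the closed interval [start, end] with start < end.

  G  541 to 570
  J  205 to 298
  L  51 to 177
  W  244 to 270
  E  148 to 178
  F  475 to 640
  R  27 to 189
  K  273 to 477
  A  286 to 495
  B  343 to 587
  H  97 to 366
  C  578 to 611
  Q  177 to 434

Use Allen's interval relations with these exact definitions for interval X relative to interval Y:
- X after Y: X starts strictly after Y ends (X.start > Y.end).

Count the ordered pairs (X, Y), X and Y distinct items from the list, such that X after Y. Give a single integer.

45

Checking all 156 ordered pairs for relation 'after'; matching pairs in alphabetical order:
(A, E): A after E ✓
(A, L): A after L ✓
(A, R): A after R ✓
(A, W): A after W ✓
(B, E): B after E ✓
(B, J): B after J ✓
(B, L): B after L ✓
(B, R): B after R ✓
(B, W): B after W ✓
(C, A): C after A ✓
(C, E): C after E ✓
(C, G): C after G ✓
(C, H): C after H ✓
(C, J): C after J ✓
(C, K): C after K ✓
(C, L): C after L ✓
(C, Q): C after Q ✓
(C, R): C after R ✓
(C, W): C after W ✓
(F, E): F after E ✓
(F, H): F after H ✓
(F, J): F after J ✓
(F, L): F after L ✓
(F, Q): F after Q ✓
... plus 21 further pairs not listed.
Count: 45.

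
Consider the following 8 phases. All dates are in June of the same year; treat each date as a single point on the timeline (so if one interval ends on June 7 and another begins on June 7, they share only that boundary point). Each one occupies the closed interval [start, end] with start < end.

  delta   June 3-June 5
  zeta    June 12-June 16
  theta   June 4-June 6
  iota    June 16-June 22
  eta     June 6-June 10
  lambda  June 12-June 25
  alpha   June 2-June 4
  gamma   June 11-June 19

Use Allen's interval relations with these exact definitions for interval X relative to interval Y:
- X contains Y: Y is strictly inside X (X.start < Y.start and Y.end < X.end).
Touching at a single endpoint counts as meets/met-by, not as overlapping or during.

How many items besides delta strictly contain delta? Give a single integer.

Target delta = [June 3, June 5].
alpha [June 2, June 4] → overlaps → no.
eta [June 6, June 10] → after → no.
gamma [June 11, June 19] → after → no.
iota [June 16, June 22] → after → no.
lambda [June 12, June 25] → after → no.
theta [June 4, June 6] → overlapped-by → no.
zeta [June 12, June 16] → after → no.
Total: 0.

0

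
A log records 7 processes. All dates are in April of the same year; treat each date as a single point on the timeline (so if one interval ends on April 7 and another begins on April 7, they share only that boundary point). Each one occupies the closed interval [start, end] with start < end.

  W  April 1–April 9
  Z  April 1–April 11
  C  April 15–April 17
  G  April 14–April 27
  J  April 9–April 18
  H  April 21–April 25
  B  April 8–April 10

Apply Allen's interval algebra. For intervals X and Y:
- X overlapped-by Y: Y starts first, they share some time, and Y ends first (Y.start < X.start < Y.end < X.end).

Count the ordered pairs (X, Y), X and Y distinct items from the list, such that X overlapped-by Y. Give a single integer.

Checking all 42 ordered pairs for relation 'overlapped-by'; matching pairs in alphabetical order:
(B, W): B overlapped-by W ✓
(G, J): G overlapped-by J ✓
(J, B): J overlapped-by B ✓
(J, Z): J overlapped-by Z ✓
Count: 4.

4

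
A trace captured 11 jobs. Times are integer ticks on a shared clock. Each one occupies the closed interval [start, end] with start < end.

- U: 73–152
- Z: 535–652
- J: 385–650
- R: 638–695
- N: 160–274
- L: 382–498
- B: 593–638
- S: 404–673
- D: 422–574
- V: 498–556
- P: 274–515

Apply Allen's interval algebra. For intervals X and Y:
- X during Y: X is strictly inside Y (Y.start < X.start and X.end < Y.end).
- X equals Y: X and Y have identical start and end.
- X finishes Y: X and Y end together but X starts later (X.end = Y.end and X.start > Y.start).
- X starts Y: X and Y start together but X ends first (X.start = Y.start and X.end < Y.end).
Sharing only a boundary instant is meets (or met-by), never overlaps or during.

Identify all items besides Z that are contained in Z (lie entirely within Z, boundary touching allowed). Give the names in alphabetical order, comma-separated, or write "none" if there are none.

Target Z = [535, 652].
B [593, 638] → during → yes.
D [422, 574] → overlaps → no.
J [385, 650] → overlaps → no.
L [382, 498] → before → no.
N [160, 274] → before → no.
P [274, 515] → before → no.
R [638, 695] → overlapped-by → no.
S [404, 673] → contains → no.
U [73, 152] → before → no.
V [498, 556] → overlaps → no.
Result: B.

B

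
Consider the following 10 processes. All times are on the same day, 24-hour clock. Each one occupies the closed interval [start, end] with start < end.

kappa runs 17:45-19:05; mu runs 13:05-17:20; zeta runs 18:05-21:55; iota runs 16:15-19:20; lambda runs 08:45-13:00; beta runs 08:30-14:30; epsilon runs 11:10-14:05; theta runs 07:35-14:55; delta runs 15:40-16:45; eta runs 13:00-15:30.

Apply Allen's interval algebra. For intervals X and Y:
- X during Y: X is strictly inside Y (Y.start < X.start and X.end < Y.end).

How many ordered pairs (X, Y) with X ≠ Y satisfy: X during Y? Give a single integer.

Checking all 90 ordered pairs for relation 'during'; matching pairs in alphabetical order:
(beta, theta): beta during theta ✓
(delta, mu): delta during mu ✓
(epsilon, beta): epsilon during beta ✓
(epsilon, theta): epsilon during theta ✓
(kappa, iota): kappa during iota ✓
(lambda, beta): lambda during beta ✓
(lambda, theta): lambda during theta ✓
Count: 7.

7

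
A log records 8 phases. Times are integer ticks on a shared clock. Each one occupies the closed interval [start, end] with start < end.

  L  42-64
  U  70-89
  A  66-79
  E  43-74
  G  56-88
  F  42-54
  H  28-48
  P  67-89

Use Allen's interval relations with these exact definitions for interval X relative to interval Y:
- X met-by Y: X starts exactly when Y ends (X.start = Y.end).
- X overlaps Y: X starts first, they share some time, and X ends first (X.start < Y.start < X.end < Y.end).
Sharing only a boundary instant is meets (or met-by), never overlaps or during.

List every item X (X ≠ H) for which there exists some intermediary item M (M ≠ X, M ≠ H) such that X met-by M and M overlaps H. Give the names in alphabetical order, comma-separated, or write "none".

Target H = [28, 48].
Intermediaries M with M overlaps H: none.
Union: none.

none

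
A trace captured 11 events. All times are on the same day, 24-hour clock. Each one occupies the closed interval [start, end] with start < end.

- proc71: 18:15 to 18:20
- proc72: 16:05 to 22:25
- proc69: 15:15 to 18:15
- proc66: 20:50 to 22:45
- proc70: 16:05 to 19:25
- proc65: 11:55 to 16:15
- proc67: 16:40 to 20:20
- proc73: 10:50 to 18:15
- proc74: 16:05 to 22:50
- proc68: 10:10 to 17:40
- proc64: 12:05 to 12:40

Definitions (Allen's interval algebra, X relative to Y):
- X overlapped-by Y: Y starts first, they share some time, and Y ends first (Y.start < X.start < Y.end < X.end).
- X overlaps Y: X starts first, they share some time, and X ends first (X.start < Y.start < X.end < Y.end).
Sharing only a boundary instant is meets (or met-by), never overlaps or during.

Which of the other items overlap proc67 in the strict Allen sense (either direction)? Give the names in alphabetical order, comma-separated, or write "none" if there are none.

Target proc67 = [16:40, 20:20].
proc64 [12:05, 12:40] → before → no.
proc65 [11:55, 16:15] → before → no.
proc66 [20:50, 22:45] → after → no.
proc68 [10:10, 17:40] → overlaps → yes.
proc69 [15:15, 18:15] → overlaps → yes.
proc70 [16:05, 19:25] → overlaps → yes.
proc71 [18:15, 18:20] → during → no.
proc72 [16:05, 22:25] → contains → no.
proc73 [10:50, 18:15] → overlaps → yes.
proc74 [16:05, 22:50] → contains → no.
Result: proc68, proc69, proc70, proc73.

proc68, proc69, proc70, proc73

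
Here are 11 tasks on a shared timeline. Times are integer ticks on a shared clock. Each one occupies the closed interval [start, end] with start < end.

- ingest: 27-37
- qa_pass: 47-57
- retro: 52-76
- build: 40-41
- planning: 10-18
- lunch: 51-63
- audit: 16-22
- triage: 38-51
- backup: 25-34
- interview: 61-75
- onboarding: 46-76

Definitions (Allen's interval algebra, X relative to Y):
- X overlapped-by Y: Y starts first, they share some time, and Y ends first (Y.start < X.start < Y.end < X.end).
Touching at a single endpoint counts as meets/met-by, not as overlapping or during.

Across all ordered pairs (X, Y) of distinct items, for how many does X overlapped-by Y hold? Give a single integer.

Checking all 110 ordered pairs for relation 'overlapped-by'; matching pairs in alphabetical order:
(audit, planning): audit overlapped-by planning ✓
(ingest, backup): ingest overlapped-by backup ✓
(interview, lunch): interview overlapped-by lunch ✓
(lunch, qa_pass): lunch overlapped-by qa_pass ✓
(onboarding, triage): onboarding overlapped-by triage ✓
(qa_pass, triage): qa_pass overlapped-by triage ✓
(retro, lunch): retro overlapped-by lunch ✓
(retro, qa_pass): retro overlapped-by qa_pass ✓
Count: 8.

8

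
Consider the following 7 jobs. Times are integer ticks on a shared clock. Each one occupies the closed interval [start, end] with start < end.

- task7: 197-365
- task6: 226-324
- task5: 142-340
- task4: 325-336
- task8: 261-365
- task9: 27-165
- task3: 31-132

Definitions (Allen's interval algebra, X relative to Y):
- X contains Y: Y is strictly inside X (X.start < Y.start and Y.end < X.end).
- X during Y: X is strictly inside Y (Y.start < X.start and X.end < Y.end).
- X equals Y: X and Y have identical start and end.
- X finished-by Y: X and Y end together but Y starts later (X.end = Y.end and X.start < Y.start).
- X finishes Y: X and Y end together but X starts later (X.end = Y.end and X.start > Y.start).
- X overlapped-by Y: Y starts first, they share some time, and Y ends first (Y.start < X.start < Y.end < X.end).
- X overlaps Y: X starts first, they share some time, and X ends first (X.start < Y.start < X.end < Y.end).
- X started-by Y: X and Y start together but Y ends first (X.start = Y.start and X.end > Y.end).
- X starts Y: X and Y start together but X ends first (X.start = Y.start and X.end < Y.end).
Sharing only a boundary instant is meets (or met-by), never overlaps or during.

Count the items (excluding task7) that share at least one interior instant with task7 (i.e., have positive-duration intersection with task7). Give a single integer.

4

Target task7 = [197, 365].
task3 [31, 132] → before → no.
task4 [325, 336] → during → counts.
task5 [142, 340] → overlaps → counts.
task6 [226, 324] → during → counts.
task8 [261, 365] → finishes → counts.
task9 [27, 165] → before → no.
Total: 4.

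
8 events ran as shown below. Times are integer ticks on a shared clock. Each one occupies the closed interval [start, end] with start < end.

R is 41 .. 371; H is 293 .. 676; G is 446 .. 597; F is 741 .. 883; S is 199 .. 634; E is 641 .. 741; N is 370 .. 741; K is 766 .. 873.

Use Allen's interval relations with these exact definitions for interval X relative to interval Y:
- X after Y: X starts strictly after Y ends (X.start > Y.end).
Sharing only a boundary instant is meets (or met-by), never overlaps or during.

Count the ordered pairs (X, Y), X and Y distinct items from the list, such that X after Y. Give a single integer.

Checking all 56 ordered pairs for relation 'after'; matching pairs in alphabetical order:
(E, G): E after G ✓
(E, R): E after R ✓
(E, S): E after S ✓
(F, G): F after G ✓
(F, H): F after H ✓
(F, R): F after R ✓
(F, S): F after S ✓
(G, R): G after R ✓
(K, E): K after E ✓
(K, G): K after G ✓
(K, H): K after H ✓
(K, N): K after N ✓
(K, R): K after R ✓
(K, S): K after S ✓
Count: 14.

14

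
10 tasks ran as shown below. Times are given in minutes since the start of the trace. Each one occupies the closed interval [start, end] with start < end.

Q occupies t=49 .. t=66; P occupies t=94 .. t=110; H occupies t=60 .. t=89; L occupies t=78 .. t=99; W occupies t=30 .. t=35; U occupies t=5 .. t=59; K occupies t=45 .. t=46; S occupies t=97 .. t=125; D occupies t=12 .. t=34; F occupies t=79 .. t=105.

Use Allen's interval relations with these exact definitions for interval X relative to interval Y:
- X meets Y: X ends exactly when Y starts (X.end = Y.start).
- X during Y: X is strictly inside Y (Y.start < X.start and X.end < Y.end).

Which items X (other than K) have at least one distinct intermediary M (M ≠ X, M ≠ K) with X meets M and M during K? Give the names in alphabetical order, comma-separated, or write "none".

Target K = [t=45, t=46].
Intermediaries M with M during K: none.
Union: none.

none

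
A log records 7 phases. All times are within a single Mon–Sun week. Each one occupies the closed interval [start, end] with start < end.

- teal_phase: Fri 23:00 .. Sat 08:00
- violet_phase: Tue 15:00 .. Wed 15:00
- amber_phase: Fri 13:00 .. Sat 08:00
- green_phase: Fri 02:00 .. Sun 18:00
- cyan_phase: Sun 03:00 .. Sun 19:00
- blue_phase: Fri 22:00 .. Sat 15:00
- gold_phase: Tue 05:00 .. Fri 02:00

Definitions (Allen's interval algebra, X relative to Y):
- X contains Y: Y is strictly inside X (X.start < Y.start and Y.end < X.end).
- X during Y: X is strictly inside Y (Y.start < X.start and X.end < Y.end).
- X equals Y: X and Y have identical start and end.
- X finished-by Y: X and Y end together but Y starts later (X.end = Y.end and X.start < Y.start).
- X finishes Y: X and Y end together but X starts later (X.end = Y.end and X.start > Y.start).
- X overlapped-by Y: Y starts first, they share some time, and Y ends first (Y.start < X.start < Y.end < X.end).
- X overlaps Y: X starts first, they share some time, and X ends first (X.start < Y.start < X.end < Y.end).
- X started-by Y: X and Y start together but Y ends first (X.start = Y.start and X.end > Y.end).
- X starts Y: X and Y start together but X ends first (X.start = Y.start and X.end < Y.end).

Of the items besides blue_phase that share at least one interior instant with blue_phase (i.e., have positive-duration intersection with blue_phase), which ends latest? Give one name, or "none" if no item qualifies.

Target blue_phase = [Fri 22:00, Sat 15:00].
amber_phase [Fri 13:00, Sat 08:00] → overlaps → candidate.
cyan_phase [Sun 03:00, Sun 19:00] → after → excluded.
gold_phase [Tue 05:00, Fri 02:00] → before → excluded.
green_phase [Fri 02:00, Sun 18:00] → contains → candidate.
teal_phase [Fri 23:00, Sat 08:00] → during → candidate.
violet_phase [Tue 15:00, Wed 15:00] → before → excluded.
Among candidates, latest end is Sun 18:00 → green_phase.

green_phase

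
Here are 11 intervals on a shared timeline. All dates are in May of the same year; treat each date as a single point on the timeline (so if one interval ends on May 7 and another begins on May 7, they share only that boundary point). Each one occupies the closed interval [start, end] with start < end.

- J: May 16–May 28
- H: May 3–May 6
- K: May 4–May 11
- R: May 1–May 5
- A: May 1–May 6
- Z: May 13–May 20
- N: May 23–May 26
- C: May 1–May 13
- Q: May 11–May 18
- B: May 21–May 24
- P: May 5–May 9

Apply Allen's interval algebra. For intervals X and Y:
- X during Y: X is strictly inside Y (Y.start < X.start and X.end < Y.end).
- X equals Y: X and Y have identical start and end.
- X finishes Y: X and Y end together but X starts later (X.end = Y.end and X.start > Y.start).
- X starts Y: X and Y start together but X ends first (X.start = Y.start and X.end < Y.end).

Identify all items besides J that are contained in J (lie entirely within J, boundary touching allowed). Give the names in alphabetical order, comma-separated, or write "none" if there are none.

Target J = [May 16, May 28].
A [May 1, May 6] → before → no.
B [May 21, May 24] → during → yes.
C [May 1, May 13] → before → no.
H [May 3, May 6] → before → no.
K [May 4, May 11] → before → no.
N [May 23, May 26] → during → yes.
P [May 5, May 9] → before → no.
Q [May 11, May 18] → overlaps → no.
R [May 1, May 5] → before → no.
Z [May 13, May 20] → overlaps → no.
Result: B, N.

B, N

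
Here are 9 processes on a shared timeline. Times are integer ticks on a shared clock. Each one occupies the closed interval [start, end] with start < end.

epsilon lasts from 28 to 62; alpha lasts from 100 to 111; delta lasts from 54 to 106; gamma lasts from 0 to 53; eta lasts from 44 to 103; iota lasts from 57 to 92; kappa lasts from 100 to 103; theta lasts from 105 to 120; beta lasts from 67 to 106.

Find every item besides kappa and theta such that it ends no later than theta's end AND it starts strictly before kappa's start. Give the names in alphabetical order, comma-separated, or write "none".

beta, delta, epsilon, eta, gamma, iota

Conditions: its end is no later than theta's end (X.end <= 120) AND its start is strictly before kappa's start (X.start < 100).
alpha: end 111 <= 120? ✓; start 100 < 100? ✗ → no.
beta: end 106 <= 120? ✓; start 67 < 100? ✓ → yes.
delta: end 106 <= 120? ✓; start 54 < 100? ✓ → yes.
epsilon: end 62 <= 120? ✓; start 28 < 100? ✓ → yes.
eta: end 103 <= 120? ✓; start 44 < 100? ✓ → yes.
gamma: end 53 <= 120? ✓; start 0 < 100? ✓ → yes.
iota: end 92 <= 120? ✓; start 57 < 100? ✓ → yes.
Result: beta, delta, epsilon, eta, gamma, iota.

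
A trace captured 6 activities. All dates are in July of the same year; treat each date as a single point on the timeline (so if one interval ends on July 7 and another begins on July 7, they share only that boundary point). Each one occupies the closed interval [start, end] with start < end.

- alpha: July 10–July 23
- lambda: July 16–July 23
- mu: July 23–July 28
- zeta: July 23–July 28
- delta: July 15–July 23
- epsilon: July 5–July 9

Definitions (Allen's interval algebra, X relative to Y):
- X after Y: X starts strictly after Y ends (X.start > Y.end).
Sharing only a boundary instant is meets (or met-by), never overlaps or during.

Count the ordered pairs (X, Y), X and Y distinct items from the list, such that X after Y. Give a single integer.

Checking all 30 ordered pairs for relation 'after'; matching pairs in alphabetical order:
(alpha, epsilon): alpha after epsilon ✓
(delta, epsilon): delta after epsilon ✓
(lambda, epsilon): lambda after epsilon ✓
(mu, epsilon): mu after epsilon ✓
(zeta, epsilon): zeta after epsilon ✓
Count: 5.

5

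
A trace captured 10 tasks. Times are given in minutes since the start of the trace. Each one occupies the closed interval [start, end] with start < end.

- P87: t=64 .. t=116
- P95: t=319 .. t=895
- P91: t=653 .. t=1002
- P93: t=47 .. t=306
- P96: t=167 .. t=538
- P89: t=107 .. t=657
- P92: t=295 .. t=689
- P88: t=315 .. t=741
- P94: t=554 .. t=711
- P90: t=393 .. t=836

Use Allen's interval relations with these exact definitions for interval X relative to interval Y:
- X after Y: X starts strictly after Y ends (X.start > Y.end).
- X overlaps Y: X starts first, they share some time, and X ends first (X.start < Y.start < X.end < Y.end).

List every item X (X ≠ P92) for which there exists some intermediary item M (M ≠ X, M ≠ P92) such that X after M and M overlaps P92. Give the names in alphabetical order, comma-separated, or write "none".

P88, P90, P91, P94, P95

Target P92 = [t=295, t=689].
Intermediaries M with M overlaps P92: P89, P93, P96.
Via P89 — items with X after P89: none.
Via P93 — items with X after P93: P88, P90, P91, P94, P95.
Via P96 — items with X after P96: P91, P94.
Union: P88, P90, P91, P94, P95.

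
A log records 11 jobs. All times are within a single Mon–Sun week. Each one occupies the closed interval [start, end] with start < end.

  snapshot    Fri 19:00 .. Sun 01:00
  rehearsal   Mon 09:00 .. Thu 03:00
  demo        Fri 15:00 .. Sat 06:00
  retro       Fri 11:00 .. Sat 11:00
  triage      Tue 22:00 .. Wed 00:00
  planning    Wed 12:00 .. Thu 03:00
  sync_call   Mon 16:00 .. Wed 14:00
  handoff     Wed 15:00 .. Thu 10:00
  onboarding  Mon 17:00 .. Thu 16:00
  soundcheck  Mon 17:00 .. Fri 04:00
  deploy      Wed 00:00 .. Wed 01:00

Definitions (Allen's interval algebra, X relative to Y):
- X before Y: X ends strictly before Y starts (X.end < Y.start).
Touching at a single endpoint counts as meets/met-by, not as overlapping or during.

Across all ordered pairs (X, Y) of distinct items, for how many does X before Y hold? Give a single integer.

29

Checking all 110 ordered pairs for relation 'before'; matching pairs in alphabetical order:
(deploy, demo): deploy before demo ✓
(deploy, handoff): deploy before handoff ✓
(deploy, planning): deploy before planning ✓
(deploy, retro): deploy before retro ✓
(deploy, snapshot): deploy before snapshot ✓
(handoff, demo): handoff before demo ✓
(handoff, retro): handoff before retro ✓
(handoff, snapshot): handoff before snapshot ✓
(onboarding, demo): onboarding before demo ✓
(onboarding, retro): onboarding before retro ✓
(onboarding, snapshot): onboarding before snapshot ✓
(planning, demo): planning before demo ✓
(planning, retro): planning before retro ✓
(planning, snapshot): planning before snapshot ✓
(rehearsal, demo): rehearsal before demo ✓
(rehearsal, retro): rehearsal before retro ✓
(rehearsal, snapshot): rehearsal before snapshot ✓
(soundcheck, demo): soundcheck before demo ✓
(soundcheck, retro): soundcheck before retro ✓
(soundcheck, snapshot): soundcheck before snapshot ✓
(sync_call, demo): sync_call before demo ✓
(sync_call, handoff): sync_call before handoff ✓
(sync_call, retro): sync_call before retro ✓
(sync_call, snapshot): sync_call before snapshot ✓
... plus 5 further pairs not listed.
Count: 29.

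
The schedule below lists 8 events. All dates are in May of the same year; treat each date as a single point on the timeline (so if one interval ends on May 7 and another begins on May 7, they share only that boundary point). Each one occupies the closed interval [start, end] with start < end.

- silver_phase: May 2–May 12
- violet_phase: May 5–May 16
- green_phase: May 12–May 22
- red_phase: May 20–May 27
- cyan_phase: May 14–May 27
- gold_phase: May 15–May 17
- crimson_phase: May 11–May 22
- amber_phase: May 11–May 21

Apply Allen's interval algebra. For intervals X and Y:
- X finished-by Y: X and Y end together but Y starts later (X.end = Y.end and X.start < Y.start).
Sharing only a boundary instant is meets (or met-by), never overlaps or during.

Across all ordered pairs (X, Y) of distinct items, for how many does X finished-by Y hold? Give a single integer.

2

Checking all 56 ordered pairs for relation 'finished-by'; matching pairs in alphabetical order:
(crimson_phase, green_phase): crimson_phase finished-by green_phase ✓
(cyan_phase, red_phase): cyan_phase finished-by red_phase ✓
Count: 2.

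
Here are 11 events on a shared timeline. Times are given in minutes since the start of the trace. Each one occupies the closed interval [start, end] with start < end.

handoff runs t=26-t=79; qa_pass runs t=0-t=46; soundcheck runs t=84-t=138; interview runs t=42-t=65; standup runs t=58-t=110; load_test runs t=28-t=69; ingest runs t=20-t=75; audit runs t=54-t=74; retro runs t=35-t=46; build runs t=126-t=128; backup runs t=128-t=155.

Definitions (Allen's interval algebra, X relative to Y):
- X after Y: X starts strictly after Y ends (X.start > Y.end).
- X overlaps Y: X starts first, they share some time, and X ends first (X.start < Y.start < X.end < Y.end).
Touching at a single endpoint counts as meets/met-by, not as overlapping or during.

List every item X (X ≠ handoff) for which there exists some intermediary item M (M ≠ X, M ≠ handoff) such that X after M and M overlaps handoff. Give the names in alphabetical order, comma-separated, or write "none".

Target handoff = [t=26, t=79].
Intermediaries M with M overlaps handoff: ingest, qa_pass.
Via ingest — items with X after ingest: backup, build, soundcheck.
Via qa_pass — items with X after qa_pass: audit, backup, build, soundcheck, standup.
Union: audit, backup, build, soundcheck, standup.

audit, backup, build, soundcheck, standup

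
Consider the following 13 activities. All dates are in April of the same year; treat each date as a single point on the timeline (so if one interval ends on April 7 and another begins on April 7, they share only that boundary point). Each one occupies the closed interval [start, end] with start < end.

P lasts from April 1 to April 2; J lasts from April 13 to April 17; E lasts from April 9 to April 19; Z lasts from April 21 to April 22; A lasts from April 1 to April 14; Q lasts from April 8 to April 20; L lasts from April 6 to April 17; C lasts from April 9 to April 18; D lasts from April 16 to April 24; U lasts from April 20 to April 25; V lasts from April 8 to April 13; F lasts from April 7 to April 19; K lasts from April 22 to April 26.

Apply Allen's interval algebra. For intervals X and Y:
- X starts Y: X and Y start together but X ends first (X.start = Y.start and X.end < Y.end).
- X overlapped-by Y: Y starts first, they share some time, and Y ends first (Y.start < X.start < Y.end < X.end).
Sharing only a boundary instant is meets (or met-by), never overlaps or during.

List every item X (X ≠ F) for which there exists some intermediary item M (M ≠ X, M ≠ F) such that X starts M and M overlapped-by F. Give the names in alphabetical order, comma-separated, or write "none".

V

Target F = [April 7, April 19].
Intermediaries M with M overlapped-by F: D, Q.
Via D — items with X starts D: none.
Via Q — items with X starts Q: V.
Union: V.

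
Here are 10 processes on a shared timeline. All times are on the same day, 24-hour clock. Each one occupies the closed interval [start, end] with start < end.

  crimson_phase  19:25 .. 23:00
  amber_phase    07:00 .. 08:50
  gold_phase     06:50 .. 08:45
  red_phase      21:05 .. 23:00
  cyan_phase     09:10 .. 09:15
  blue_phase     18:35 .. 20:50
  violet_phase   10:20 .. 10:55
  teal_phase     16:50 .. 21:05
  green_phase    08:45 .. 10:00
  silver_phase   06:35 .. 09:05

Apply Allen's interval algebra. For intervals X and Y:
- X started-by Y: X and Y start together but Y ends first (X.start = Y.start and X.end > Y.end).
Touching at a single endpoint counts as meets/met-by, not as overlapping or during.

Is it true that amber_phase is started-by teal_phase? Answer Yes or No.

amber_phase = [07:00, 08:50], teal_phase = [16:50, 21:05].
Actual relation of amber_phase to teal_phase: before.
Asked whether 'started-by' holds → No.

No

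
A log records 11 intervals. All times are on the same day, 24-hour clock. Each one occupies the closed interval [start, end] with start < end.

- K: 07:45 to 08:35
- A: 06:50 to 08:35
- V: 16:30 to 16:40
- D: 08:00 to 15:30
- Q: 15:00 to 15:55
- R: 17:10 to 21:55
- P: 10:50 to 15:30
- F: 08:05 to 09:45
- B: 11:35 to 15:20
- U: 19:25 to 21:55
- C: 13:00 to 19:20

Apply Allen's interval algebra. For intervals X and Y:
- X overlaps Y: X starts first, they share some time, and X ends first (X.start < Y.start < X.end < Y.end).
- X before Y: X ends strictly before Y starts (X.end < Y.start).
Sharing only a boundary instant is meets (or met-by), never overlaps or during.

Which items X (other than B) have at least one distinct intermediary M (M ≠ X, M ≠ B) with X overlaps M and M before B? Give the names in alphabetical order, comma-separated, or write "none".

A, K

Target B = [11:35, 15:20].
Intermediaries M with M before B: A, F, K.
Via A — items with X overlaps A: none.
Via F — items with X overlaps F: A, K.
Via K — items with X overlaps K: none.
Union: A, K.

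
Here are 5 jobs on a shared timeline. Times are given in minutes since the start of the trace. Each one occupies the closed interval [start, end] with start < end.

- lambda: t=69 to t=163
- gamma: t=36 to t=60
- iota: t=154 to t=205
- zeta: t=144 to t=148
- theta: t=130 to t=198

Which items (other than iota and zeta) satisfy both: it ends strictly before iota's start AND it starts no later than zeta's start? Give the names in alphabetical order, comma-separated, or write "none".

Conditions: its end is strictly before iota's start (X.end < t=154) AND its start is no later than zeta's start (X.start <= t=144).
gamma: end t=60 < t=154? ✓; start t=36 <= t=144? ✓ → yes.
lambda: end t=163 < t=154? ✗; start t=69 <= t=144? ✓ → no.
theta: end t=198 < t=154? ✗; start t=130 <= t=144? ✓ → no.
Result: gamma.

gamma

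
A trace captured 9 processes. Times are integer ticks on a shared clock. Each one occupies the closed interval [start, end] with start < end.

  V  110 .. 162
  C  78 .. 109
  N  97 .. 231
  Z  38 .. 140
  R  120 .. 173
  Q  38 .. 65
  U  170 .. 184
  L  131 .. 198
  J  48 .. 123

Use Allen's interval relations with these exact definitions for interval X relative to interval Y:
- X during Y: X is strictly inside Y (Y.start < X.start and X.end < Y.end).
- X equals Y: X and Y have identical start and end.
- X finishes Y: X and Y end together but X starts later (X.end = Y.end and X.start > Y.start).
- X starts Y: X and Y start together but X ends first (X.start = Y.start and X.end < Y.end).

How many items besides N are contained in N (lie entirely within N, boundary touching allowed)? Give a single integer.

Target N = [97, 231].
C [78, 109] → overlaps → no.
J [48, 123] → overlaps → no.
L [131, 198] → during → counts.
Q [38, 65] → before → no.
R [120, 173] → during → counts.
U [170, 184] → during → counts.
V [110, 162] → during → counts.
Z [38, 140] → overlaps → no.
Total: 4.

4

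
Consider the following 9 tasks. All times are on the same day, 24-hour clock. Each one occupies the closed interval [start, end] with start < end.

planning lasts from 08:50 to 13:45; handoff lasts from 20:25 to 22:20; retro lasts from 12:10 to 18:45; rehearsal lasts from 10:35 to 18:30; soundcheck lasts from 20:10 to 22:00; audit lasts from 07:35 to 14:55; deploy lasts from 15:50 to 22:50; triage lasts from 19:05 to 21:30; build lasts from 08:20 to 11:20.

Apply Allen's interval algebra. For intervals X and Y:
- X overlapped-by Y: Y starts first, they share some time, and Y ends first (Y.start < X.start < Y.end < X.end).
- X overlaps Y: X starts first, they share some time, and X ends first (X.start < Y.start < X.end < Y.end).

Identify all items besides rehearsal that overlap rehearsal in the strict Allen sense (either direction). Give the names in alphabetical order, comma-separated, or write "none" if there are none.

Target rehearsal = [10:35, 18:30].
audit [07:35, 14:55] → overlaps → yes.
build [08:20, 11:20] → overlaps → yes.
deploy [15:50, 22:50] → overlapped-by → yes.
handoff [20:25, 22:20] → after → no.
planning [08:50, 13:45] → overlaps → yes.
retro [12:10, 18:45] → overlapped-by → yes.
soundcheck [20:10, 22:00] → after → no.
triage [19:05, 21:30] → after → no.
Result: audit, build, deploy, planning, retro.

audit, build, deploy, planning, retro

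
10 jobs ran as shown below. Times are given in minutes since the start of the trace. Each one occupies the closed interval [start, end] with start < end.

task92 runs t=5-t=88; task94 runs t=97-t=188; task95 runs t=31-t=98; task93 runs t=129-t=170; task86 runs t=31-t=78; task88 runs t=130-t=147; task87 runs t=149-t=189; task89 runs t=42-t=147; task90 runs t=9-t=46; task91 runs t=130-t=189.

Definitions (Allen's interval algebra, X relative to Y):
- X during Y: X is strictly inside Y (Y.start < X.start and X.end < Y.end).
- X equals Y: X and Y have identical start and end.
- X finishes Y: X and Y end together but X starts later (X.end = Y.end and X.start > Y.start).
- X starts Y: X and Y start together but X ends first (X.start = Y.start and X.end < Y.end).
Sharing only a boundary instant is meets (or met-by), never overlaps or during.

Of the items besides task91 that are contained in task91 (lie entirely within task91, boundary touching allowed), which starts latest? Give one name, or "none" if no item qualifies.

task87

Target task91 = [t=130, t=189].
task86 [t=31, t=78] → before → excluded.
task87 [t=149, t=189] → finishes → candidate.
task88 [t=130, t=147] → starts → candidate.
task89 [t=42, t=147] → overlaps → excluded.
task90 [t=9, t=46] → before → excluded.
task92 [t=5, t=88] → before → excluded.
task93 [t=129, t=170] → overlaps → excluded.
task94 [t=97, t=188] → overlaps → excluded.
task95 [t=31, t=98] → before → excluded.
Among candidates, latest start is t=149 → task87.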